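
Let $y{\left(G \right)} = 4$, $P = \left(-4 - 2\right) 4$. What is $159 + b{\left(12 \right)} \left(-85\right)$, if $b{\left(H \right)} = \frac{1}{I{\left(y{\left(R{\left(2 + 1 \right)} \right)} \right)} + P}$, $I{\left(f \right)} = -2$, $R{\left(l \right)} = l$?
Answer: $\frac{4219}{26} \approx 162.27$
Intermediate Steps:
$P = -24$ ($P = \left(-6\right) 4 = -24$)
$b{\left(H \right)} = - \frac{1}{26}$ ($b{\left(H \right)} = \frac{1}{-2 - 24} = \frac{1}{-26} = - \frac{1}{26}$)
$159 + b{\left(12 \right)} \left(-85\right) = 159 - - \frac{85}{26} = 159 + \frac{85}{26} = \frac{4219}{26}$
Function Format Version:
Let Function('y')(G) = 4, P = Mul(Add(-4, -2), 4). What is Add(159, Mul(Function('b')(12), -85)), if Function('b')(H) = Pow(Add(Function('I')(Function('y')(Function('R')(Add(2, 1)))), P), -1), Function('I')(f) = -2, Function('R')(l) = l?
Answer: Rational(4219, 26) ≈ 162.27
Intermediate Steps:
P = -24 (P = Mul(-6, 4) = -24)
Function('b')(H) = Rational(-1, 26) (Function('b')(H) = Pow(Add(-2, -24), -1) = Pow(-26, -1) = Rational(-1, 26))
Add(159, Mul(Function('b')(12), -85)) = Add(159, Mul(Rational(-1, 26), -85)) = Add(159, Rational(85, 26)) = Rational(4219, 26)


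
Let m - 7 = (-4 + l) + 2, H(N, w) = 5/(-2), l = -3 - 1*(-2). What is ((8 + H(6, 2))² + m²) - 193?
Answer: -587/4 ≈ -146.75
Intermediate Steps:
l = -1 (l = -3 + 2 = -1)
H(N, w) = -5/2 (H(N, w) = 5*(-½) = -5/2)
m = 4 (m = 7 + ((-4 - 1) + 2) = 7 + (-5 + 2) = 7 - 3 = 4)
((8 + H(6, 2))² + m²) - 193 = ((8 - 5/2)² + 4²) - 193 = ((11/2)² + 16) - 193 = (121/4 + 16) - 193 = 185/4 - 193 = -587/4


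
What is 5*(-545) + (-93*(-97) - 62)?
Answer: 6234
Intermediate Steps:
5*(-545) + (-93*(-97) - 62) = -2725 + (9021 - 62) = -2725 + 8959 = 6234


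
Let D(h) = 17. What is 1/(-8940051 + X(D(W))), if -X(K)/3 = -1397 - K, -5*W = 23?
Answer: -1/8935809 ≈ -1.1191e-7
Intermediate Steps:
W = -23/5 (W = -1/5*23 = -23/5 ≈ -4.6000)
X(K) = 4191 + 3*K (X(K) = -3*(-1397 - K) = 4191 + 3*K)
1/(-8940051 + X(D(W))) = 1/(-8940051 + (4191 + 3*17)) = 1/(-8940051 + (4191 + 51)) = 1/(-8940051 + 4242) = 1/(-8935809) = -1/8935809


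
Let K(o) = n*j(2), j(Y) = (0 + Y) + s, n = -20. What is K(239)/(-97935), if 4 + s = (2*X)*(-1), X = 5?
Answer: -16/6529 ≈ -0.0024506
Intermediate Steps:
s = -14 (s = -4 + (2*5)*(-1) = -4 + 10*(-1) = -4 - 10 = -14)
j(Y) = -14 + Y (j(Y) = (0 + Y) - 14 = Y - 14 = -14 + Y)
K(o) = 240 (K(o) = -20*(-14 + 2) = -20*(-12) = 240)
K(239)/(-97935) = 240/(-97935) = 240*(-1/97935) = -16/6529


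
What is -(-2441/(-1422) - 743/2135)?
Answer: -4154989/3035970 ≈ -1.3686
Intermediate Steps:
-(-2441/(-1422) - 743/2135) = -(-2441*(-1/1422) - 743*1/2135) = -(2441/1422 - 743/2135) = -1*4154989/3035970 = -4154989/3035970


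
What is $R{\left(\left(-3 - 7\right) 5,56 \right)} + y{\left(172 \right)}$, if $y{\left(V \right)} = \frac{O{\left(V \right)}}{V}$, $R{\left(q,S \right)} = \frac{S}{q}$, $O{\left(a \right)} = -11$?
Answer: $- \frac{5091}{4300} \approx -1.184$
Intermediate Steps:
$y{\left(V \right)} = - \frac{11}{V}$
$R{\left(\left(-3 - 7\right) 5,56 \right)} + y{\left(172 \right)} = \frac{56}{\left(-3 - 7\right) 5} - \frac{11}{172} = \frac{56}{\left(-10\right) 5} - \frac{11}{172} = \frac{56}{-50} - \frac{11}{172} = 56 \left(- \frac{1}{50}\right) - \frac{11}{172} = - \frac{28}{25} - \frac{11}{172} = - \frac{5091}{4300}$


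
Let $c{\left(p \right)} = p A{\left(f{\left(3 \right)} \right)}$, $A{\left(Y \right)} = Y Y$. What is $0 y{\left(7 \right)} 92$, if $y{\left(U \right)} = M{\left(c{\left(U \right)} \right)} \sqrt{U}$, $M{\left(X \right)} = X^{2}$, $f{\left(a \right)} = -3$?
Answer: $0$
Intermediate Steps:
$A{\left(Y \right)} = Y^{2}$
$c{\left(p \right)} = 9 p$ ($c{\left(p \right)} = p \left(-3\right)^{2} = p 9 = 9 p$)
$y{\left(U \right)} = 81 U^{\frac{5}{2}}$ ($y{\left(U \right)} = \left(9 U\right)^{2} \sqrt{U} = 81 U^{2} \sqrt{U} = 81 U^{\frac{5}{2}}$)
$0 y{\left(7 \right)} 92 = 0 \cdot 81 \cdot 7^{\frac{5}{2}} \cdot 92 = 0 \cdot 81 \cdot 49 \sqrt{7} \cdot 92 = 0 \cdot 3969 \sqrt{7} \cdot 92 = 0 \cdot 92 = 0$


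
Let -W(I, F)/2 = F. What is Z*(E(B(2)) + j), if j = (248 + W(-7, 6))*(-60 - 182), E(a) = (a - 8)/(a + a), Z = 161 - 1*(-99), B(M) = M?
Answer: -14849510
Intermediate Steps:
W(I, F) = -2*F
Z = 260 (Z = 161 + 99 = 260)
E(a) = (-8 + a)/(2*a) (E(a) = (-8 + a)/((2*a)) = (-8 + a)*(1/(2*a)) = (-8 + a)/(2*a))
j = -57112 (j = (248 - 2*6)*(-60 - 182) = (248 - 12)*(-242) = 236*(-242) = -57112)
Z*(E(B(2)) + j) = 260*((½)*(-8 + 2)/2 - 57112) = 260*((½)*(½)*(-6) - 57112) = 260*(-3/2 - 57112) = 260*(-114227/2) = -14849510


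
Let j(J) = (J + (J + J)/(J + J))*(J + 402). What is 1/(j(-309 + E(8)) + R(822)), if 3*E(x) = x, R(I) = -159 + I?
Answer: -9/256925 ≈ -3.5030e-5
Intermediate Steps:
E(x) = x/3
j(J) = (1 + J)*(402 + J) (j(J) = (J + (2*J)/((2*J)))*(402 + J) = (J + (2*J)*(1/(2*J)))*(402 + J) = (J + 1)*(402 + J) = (1 + J)*(402 + J))
1/(j(-309 + E(8)) + R(822)) = 1/((402 + (-309 + (1/3)*8)**2 + 403*(-309 + (1/3)*8)) + (-159 + 822)) = 1/((402 + (-309 + 8/3)**2 + 403*(-309 + 8/3)) + 663) = 1/((402 + (-919/3)**2 + 403*(-919/3)) + 663) = 1/((402 + 844561/9 - 370357/3) + 663) = 1/(-262892/9 + 663) = 1/(-256925/9) = -9/256925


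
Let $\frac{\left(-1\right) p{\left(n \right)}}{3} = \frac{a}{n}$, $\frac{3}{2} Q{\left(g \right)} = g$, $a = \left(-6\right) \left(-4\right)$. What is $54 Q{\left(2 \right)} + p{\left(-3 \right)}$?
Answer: $96$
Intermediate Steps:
$a = 24$
$Q{\left(g \right)} = \frac{2 g}{3}$
$p{\left(n \right)} = - \frac{72}{n}$ ($p{\left(n \right)} = - 3 \frac{24}{n} = - \frac{72}{n}$)
$54 Q{\left(2 \right)} + p{\left(-3 \right)} = 54 \cdot \frac{2}{3} \cdot 2 - \frac{72}{-3} = 54 \cdot \frac{4}{3} - -24 = 72 + 24 = 96$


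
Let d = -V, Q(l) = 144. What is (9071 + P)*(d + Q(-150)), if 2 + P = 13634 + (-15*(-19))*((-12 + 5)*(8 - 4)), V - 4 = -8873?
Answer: 132698399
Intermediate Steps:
V = -8869 (V = 4 - 8873 = -8869)
P = 5652 (P = -2 + (13634 + (-15*(-19))*((-12 + 5)*(8 - 4))) = -2 + (13634 + 285*(-7*4)) = -2 + (13634 + 285*(-28)) = -2 + (13634 - 7980) = -2 + 5654 = 5652)
d = 8869 (d = -1*(-8869) = 8869)
(9071 + P)*(d + Q(-150)) = (9071 + 5652)*(8869 + 144) = 14723*9013 = 132698399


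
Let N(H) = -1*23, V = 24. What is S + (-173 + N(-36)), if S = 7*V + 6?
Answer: -22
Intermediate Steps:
S = 174 (S = 7*24 + 6 = 168 + 6 = 174)
N(H) = -23
S + (-173 + N(-36)) = 174 + (-173 - 23) = 174 - 196 = -22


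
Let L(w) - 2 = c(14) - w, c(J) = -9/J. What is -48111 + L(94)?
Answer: -674851/14 ≈ -48204.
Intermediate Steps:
L(w) = 19/14 - w (L(w) = 2 + (-9/14 - w) = 19/14 - w)
-48111 + L(94) = -48111 + (19/14 - 1*94) = -48111 + (19/14 - 94) = -48111 - 1297/14 = -674851/14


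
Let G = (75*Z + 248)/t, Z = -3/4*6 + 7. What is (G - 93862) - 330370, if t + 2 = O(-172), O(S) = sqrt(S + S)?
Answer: -147633607/348 - 871*I*sqrt(86)/348 ≈ -4.2423e+5 - 23.211*I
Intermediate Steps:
O(S) = sqrt(2)*sqrt(S) (O(S) = sqrt(2*S) = sqrt(2)*sqrt(S))
Z = 5/2 (Z = -3*1/4*6 + 7 = -3/4*6 + 7 = -9/2 + 7 = 5/2 ≈ 2.5000)
t = -2 + 2*I*sqrt(86) (t = -2 + sqrt(2)*sqrt(-172) = -2 + sqrt(2)*(2*I*sqrt(43)) = -2 + 2*I*sqrt(86) ≈ -2.0 + 18.547*I)
G = 871/(2*(-2 + 2*I*sqrt(86))) (G = (75*(5/2) + 248)/(-2 + 2*I*sqrt(86)) = (375/2 + 248)/(-2 + 2*I*sqrt(86)) = 871/(2*(-2 + 2*I*sqrt(86))) ≈ -2.5029 - 23.211*I)
(G - 93862) - 330370 = ((-871/348 - 871*I*sqrt(86)/348) - 93862) - 330370 = (-32664847/348 - 871*I*sqrt(86)/348) - 330370 = -147633607/348 - 871*I*sqrt(86)/348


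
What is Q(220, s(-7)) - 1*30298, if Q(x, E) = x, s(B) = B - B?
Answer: -30078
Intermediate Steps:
s(B) = 0
Q(220, s(-7)) - 1*30298 = 220 - 1*30298 = 220 - 30298 = -30078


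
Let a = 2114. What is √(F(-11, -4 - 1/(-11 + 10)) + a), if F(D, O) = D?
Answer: √2103 ≈ 45.858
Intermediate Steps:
√(F(-11, -4 - 1/(-11 + 10)) + a) = √(-11 + 2114) = √2103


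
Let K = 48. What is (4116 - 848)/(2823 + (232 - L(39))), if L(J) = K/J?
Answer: 42484/39699 ≈ 1.0702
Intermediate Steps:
L(J) = 48/J
(4116 - 848)/(2823 + (232 - L(39))) = (4116 - 848)/(2823 + (232 - 48/39)) = 3268/(2823 + (232 - 48/39)) = 3268/(2823 + (232 - 1*16/13)) = 3268/(2823 + (232 - 16/13)) = 3268/(2823 + 3000/13) = 3268/(39699/13) = 3268*(13/39699) = 42484/39699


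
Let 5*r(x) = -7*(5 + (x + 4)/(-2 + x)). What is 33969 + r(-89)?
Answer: 441489/13 ≈ 33961.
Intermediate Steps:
r(x) = -7 - 7*(4 + x)/(5*(-2 + x)) (r(x) = (-7*(5 + (x + 4)/(-2 + x)))/5 = (-7*(5 + (4 + x)/(-2 + x)))/5 = (-35 - 7*(4 + x)/(-2 + x))/5 = -7 - 7*(4 + x)/(5*(-2 + x)))
33969 + r(-89) = 33969 + 42*(1 - 1*(-89))/(5*(-2 - 89)) = 33969 + (42/5)*(1 + 89)/(-91) = 33969 + (42/5)*(-1/91)*90 = 33969 - 108/13 = 441489/13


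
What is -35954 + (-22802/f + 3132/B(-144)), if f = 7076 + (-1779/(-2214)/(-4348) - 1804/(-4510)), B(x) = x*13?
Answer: -212294112113490565/5903799605756 ≈ -35959.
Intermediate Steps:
B(x) = 13*x
f = 113534607803/16044120 (f = 7076 + (-1779*(-1/2214)*(-1/4348) - 1804*(-1/4510)) = 7076 + ((593/738)*(-1/4348) + ⅖) = 7076 + (-593/3208824 + ⅖) = 7076 + 6414683/16044120 = 113534607803/16044120 ≈ 7076.4)
-35954 + (-22802/f + 3132/B(-144)) = -35954 + (-22802/113534607803/16044120 + 3132/((13*(-144)))) = -35954 + (-22802*16044120/113534607803 + 3132/(-1872)) = -35954 + (-365838024240/113534607803 + 3132*(-1/1872)) = -35954 + (-365838024240/113534607803 - 87/52) = -35954 - 28901088139341/5903799605756 = -212294112113490565/5903799605756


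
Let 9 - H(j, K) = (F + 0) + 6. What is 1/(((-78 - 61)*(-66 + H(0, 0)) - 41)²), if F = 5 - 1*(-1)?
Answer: 1/91202500 ≈ 1.0965e-8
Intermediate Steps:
F = 6 (F = 5 + 1 = 6)
H(j, K) = -3 (H(j, K) = 9 - ((6 + 0) + 6) = 9 - (6 + 6) = 9 - 1*12 = 9 - 12 = -3)
1/(((-78 - 61)*(-66 + H(0, 0)) - 41)²) = 1/(((-78 - 61)*(-66 - 3) - 41)²) = 1/((-139*(-69) - 41)²) = 1/((9591 - 41)²) = 1/(9550²) = 1/91202500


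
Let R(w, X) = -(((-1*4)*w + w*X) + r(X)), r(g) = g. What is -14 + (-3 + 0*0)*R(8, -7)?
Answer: -299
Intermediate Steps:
R(w, X) = -X + 4*w - X*w (R(w, X) = -(((-1*4)*w + w*X) + X) = -((-4*w + X*w) + X) = -(X - 4*w + X*w) = -X + 4*w - X*w)
-14 + (-3 + 0*0)*R(8, -7) = -14 + (-3 + 0*0)*(-1*(-7) + 4*8 - 1*(-7)*8) = -14 + (-3 + 0)*(7 + 32 + 56) = -14 - 3*95 = -14 - 285 = -299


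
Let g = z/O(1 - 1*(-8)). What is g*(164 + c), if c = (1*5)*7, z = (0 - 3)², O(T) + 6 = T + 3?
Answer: 597/2 ≈ 298.50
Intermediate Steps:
O(T) = -3 + T (O(T) = -6 + (T + 3) = -6 + (3 + T) = -3 + T)
z = 9 (z = (-3)² = 9)
g = 3/2 (g = 9/(-3 + (1 - 1*(-8))) = 9/(-3 + (1 + 8)) = 9/(-3 + 9) = 9/6 = 9*(⅙) = 3/2 ≈ 1.5000)
c = 35 (c = 5*7 = 35)
g*(164 + c) = 3*(164 + 35)/2 = (3/2)*199 = 597/2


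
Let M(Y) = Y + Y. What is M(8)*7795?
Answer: 124720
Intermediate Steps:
M(Y) = 2*Y
M(8)*7795 = (2*8)*7795 = 16*7795 = 124720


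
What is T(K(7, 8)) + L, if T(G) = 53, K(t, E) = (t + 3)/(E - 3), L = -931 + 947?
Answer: 69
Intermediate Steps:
L = 16
K(t, E) = (3 + t)/(-3 + E)
T(K(7, 8)) + L = 53 + 16 = 69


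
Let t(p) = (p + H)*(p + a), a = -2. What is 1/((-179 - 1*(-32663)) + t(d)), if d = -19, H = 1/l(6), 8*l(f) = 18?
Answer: 3/98621 ≈ 3.0419e-5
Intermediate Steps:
l(f) = 9/4 (l(f) = (⅛)*18 = 9/4)
H = 4/9 (H = 1/(9/4) = 4/9 ≈ 0.44444)
t(p) = (-2 + p)*(4/9 + p) (t(p) = (p + 4/9)*(p - 2) = (4/9 + p)*(-2 + p) = (-2 + p)*(4/9 + p))
1/((-179 - 1*(-32663)) + t(d)) = 1/((-179 - 1*(-32663)) + (-8/9 + (-19)² - 14/9*(-19))) = 1/((-179 + 32663) + (-8/9 + 361 + 266/9)) = 1/(32484 + 1169/3) = 1/(98621/3) = 3/98621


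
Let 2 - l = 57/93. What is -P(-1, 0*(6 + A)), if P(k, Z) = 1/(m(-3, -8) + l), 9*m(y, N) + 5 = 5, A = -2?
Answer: -31/43 ≈ -0.72093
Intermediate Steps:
l = 43/31 (l = 2 - 57/93 = 2 - 1*19/31 = 2 - 19/31 = 43/31 ≈ 1.3871)
m(y, N) = 0 (m(y, N) = -5/9 + (⅑)*5 = -5/9 + 5/9 = 0)
P(k, Z) = 31/43 (P(k, Z) = 1/(0 + 43/31) = 1/(43/31) = 31/43)
-P(-1, 0*(6 + A)) = -1*31/43 = -31/43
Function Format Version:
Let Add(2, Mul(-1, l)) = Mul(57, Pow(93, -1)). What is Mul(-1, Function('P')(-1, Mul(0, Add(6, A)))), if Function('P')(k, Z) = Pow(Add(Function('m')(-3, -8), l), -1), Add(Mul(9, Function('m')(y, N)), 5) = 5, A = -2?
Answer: Rational(-31, 43) ≈ -0.72093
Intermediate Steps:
l = Rational(43, 31) (l = Add(2, Mul(-1, Mul(57, Pow(93, -1)))) = Add(2, Mul(-1, Mul(57, Rational(1, 93)))) = Add(2, Mul(-1, Rational(19, 31))) = Add(2, Rational(-19, 31)) = Rational(43, 31) ≈ 1.3871)
Function('m')(y, N) = 0 (Function('m')(y, N) = Add(Rational(-5, 9), Mul(Rational(1, 9), 5)) = Add(Rational(-5, 9), Rational(5, 9)) = 0)
Function('P')(k, Z) = Rational(31, 43) (Function('P')(k, Z) = Pow(Add(0, Rational(43, 31)), -1) = Pow(Rational(43, 31), -1) = Rational(31, 43))
Mul(-1, Function('P')(-1, Mul(0, Add(6, A)))) = Mul(-1, Rational(31, 43)) = Rational(-31, 43)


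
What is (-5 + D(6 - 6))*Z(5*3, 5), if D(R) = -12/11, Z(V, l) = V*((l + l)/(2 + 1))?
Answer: -3350/11 ≈ -304.55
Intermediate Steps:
Z(V, l) = 2*V*l/3 (Z(V, l) = V*((2*l)/3) = V*((2*l)*(⅓)) = V*(2*l/3) = 2*V*l/3)
D(R) = -12/11 (D(R) = -12*1/11 = -12/11)
(-5 + D(6 - 6))*Z(5*3, 5) = (-5 - 12/11)*((⅔)*(5*3)*5) = -134*15*5/33 = -67/11*50 = -3350/11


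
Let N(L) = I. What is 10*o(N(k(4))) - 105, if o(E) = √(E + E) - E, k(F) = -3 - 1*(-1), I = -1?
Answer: -95 + 10*I*√2 ≈ -95.0 + 14.142*I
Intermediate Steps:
k(F) = -2 (k(F) = -3 + 1 = -2)
N(L) = -1
o(E) = -E + √2*√E (o(E) = √(2*E) - E = √2*√E - E = -E + √2*√E)
10*o(N(k(4))) - 105 = 10*(-1*(-1) + √2*√(-1)) - 105 = 10*(1 + √2*I) - 105 = 10*(1 + I*√2) - 105 = (10 + 10*I*√2) - 105 = -95 + 10*I*√2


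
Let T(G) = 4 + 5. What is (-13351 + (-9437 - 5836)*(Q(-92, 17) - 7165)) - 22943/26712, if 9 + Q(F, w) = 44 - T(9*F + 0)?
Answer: 2912158137409/26712 ≈ 1.0902e+8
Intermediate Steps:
T(G) = 9
Q(F, w) = 26 (Q(F, w) = -9 + (44 - 1*9) = -9 + (44 - 9) = -9 + 35 = 26)
(-13351 + (-9437 - 5836)*(Q(-92, 17) - 7165)) - 22943/26712 = (-13351 + (-9437 - 5836)*(26 - 7165)) - 22943/26712 = (-13351 - 15273*(-7139)) - 22943*1/26712 = (-13351 + 109033947) - 22943/26712 = 109020596 - 22943/26712 = 2912158137409/26712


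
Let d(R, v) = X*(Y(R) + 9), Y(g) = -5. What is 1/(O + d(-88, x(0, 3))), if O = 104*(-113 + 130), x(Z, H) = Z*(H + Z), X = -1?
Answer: 1/1764 ≈ 0.00056689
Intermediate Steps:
d(R, v) = -4 (d(R, v) = -(-5 + 9) = -1*4 = -4)
O = 1768 (O = 104*17 = 1768)
1/(O + d(-88, x(0, 3))) = 1/(1768 - 4) = 1/1764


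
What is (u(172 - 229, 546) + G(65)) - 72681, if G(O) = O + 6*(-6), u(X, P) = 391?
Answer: -72261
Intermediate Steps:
G(O) = -36 + O (G(O) = O - 36 = -36 + O)
(u(172 - 229, 546) + G(65)) - 72681 = (391 + (-36 + 65)) - 72681 = (391 + 29) - 72681 = 420 - 72681 = -72261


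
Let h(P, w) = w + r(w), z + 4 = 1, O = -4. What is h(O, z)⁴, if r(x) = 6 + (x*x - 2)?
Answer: 10000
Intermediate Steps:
z = -3 (z = -4 + 1 = -3)
r(x) = 4 + x² (r(x) = 6 + (x² - 2) = 6 + (-2 + x²) = 4 + x²)
h(P, w) = 4 + w + w² (h(P, w) = w + (4 + w²) = 4 + w + w²)
h(O, z)⁴ = (4 - 3 + (-3)²)⁴ = (4 - 3 + 9)⁴ = 10⁴ = 10000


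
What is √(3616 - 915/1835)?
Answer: √486968263/367 ≈ 60.129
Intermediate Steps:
√(3616 - 915/1835) = √(3616 - 915*1/1835) = √(3616 - 183/367) = √(1326889/367) = √486968263/367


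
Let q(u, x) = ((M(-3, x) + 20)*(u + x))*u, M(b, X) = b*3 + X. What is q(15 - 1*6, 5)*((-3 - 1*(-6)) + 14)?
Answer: 34272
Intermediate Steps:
M(b, X) = X + 3*b (M(b, X) = 3*b + X = X + 3*b)
q(u, x) = u*(11 + x)*(u + x) (q(u, x) = (((x + 3*(-3)) + 20)*(u + x))*u = (((x - 9) + 20)*(u + x))*u = (((-9 + x) + 20)*(u + x))*u = ((11 + x)*(u + x))*u = u*(11 + x)*(u + x))
q(15 - 1*6, 5)*((-3 - 1*(-6)) + 14) = ((15 - 1*6)*(5**2 + 11*(15 - 1*6) + 11*5 + (15 - 1*6)*5))*((-3 - 1*(-6)) + 14) = ((15 - 6)*(25 + 11*(15 - 6) + 55 + (15 - 6)*5))*((-3 + 6) + 14) = (9*(25 + 11*9 + 55 + 9*5))*(3 + 14) = (9*(25 + 99 + 55 + 45))*17 = (9*224)*17 = 2016*17 = 34272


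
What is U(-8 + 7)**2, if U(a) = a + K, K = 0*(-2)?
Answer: 1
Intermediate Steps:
K = 0
U(a) = a (U(a) = a + 0 = a)
U(-8 + 7)**2 = (-8 + 7)**2 = (-1)**2 = 1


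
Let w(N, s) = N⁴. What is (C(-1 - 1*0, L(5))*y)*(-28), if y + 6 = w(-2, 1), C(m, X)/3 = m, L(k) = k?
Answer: 840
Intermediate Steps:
C(m, X) = 3*m
y = 10 (y = -6 + (-2)⁴ = -6 + 16 = 10)
(C(-1 - 1*0, L(5))*y)*(-28) = ((3*(-1 - 1*0))*10)*(-28) = ((3*(-1 + 0))*10)*(-28) = ((3*(-1))*10)*(-28) = -3*10*(-28) = -30*(-28) = 840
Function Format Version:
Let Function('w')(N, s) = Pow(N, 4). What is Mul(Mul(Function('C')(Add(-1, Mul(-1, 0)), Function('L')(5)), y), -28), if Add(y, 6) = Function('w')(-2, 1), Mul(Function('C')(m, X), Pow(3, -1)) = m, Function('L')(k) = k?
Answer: 840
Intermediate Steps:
Function('C')(m, X) = Mul(3, m)
y = 10 (y = Add(-6, Pow(-2, 4)) = Add(-6, 16) = 10)
Mul(Mul(Function('C')(Add(-1, Mul(-1, 0)), Function('L')(5)), y), -28) = Mul(Mul(Mul(3, Add(-1, Mul(-1, 0))), 10), -28) = Mul(Mul(Mul(3, Add(-1, 0)), 10), -28) = Mul(Mul(Mul(3, -1), 10), -28) = Mul(Mul(-3, 10), -28) = Mul(-30, -28) = 840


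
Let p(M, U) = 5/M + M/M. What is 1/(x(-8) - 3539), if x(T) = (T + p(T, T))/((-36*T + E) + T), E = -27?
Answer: -2024/7162997 ≈ -0.00028256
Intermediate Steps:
p(M, U) = 1 + 5/M (p(M, U) = 5/M + 1 = 1 + 5/M)
x(T) = (T + (5 + T)/T)/(-27 - 35*T) (x(T) = (T + (5 + T)/T)/((-36*T - 27) + T) = (T + (5 + T)/T)/((-27 - 36*T) + T) = (T + (5 + T)/T)/(-27 - 35*T))
1/(x(-8) - 3539) = 1/((-5 - 1*(-8) - 1*(-8)²)/((-8)*(27 + 35*(-8))) - 3539) = 1/(-(-5 + 8 - 1*64)/(8*(27 - 280)) - 3539) = 1/(-⅛*(-5 + 8 - 64)/(-253) - 3539) = 1/(-⅛*(-1/253)*(-61) - 3539) = 1/(-61/2024 - 3539) = 1/(-7162997/2024) = -2024/7162997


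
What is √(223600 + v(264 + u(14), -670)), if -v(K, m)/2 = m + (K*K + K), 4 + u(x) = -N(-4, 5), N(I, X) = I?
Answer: 2*√21255 ≈ 291.58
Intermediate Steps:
u(x) = 0 (u(x) = -4 - 1*(-4) = -4 + 4 = 0)
v(K, m) = -2*K - 2*m - 2*K² (v(K, m) = -2*(m + (K*K + K)) = -2*(m + (K² + K)) = -2*(m + (K + K²)) = -2*(K + m + K²) = -2*K - 2*m - 2*K²)
√(223600 + v(264 + u(14), -670)) = √(223600 + (-2*(264 + 0) - 2*(-670) - 2*(264 + 0)²)) = √(223600 + (-2*264 + 1340 - 2*264²)) = √(223600 + (-528 + 1340 - 2*69696)) = √(223600 + (-528 + 1340 - 139392)) = √(223600 - 138580) = √85020 = 2*√21255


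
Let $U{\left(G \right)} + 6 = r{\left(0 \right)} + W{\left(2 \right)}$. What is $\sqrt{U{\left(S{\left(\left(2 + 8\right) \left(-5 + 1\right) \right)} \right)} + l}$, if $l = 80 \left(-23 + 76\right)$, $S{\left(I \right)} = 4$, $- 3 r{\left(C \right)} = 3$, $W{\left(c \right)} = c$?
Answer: $11 \sqrt{35} \approx 65.077$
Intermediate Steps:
$r{\left(C \right)} = -1$ ($r{\left(C \right)} = \left(- \frac{1}{3}\right) 3 = -1$)
$l = 4240$ ($l = 80 \cdot 53 = 4240$)
$U{\left(G \right)} = -5$ ($U{\left(G \right)} = -6 + \left(-1 + 2\right) = -6 + 1 = -5$)
$\sqrt{U{\left(S{\left(\left(2 + 8\right) \left(-5 + 1\right) \right)} \right)} + l} = \sqrt{-5 + 4240} = \sqrt{4235} = 11 \sqrt{35}$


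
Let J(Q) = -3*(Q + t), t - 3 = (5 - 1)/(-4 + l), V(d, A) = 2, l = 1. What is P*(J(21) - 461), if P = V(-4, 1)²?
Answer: -2116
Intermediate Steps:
t = 5/3 (t = 3 + (5 - 1)/(-4 + 1) = 3 + 4/(-3) = 3 + 4*(-⅓) = 3 - 4/3 = 5/3 ≈ 1.6667)
J(Q) = -5 - 3*Q (J(Q) = -3*(Q + 5/3) = -3*(5/3 + Q) = -5 - 3*Q)
P = 4 (P = 2² = 4)
P*(J(21) - 461) = 4*((-5 - 3*21) - 461) = 4*((-5 - 63) - 461) = 4*(-68 - 461) = 4*(-529) = -2116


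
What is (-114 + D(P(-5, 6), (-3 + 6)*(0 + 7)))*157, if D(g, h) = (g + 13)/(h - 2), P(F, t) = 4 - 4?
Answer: -338021/19 ≈ -17791.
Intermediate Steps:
P(F, t) = 0
D(g, h) = (13 + g)/(-2 + h)
(-114 + D(P(-5, 6), (-3 + 6)*(0 + 7)))*157 = (-114 + (13 + 0)/(-2 + (-3 + 6)*(0 + 7)))*157 = (-114 + 13/(-2 + 3*7))*157 = (-114 + 13/(-2 + 21))*157 = (-114 + 13/19)*157 = -2153/19*157 = -338021/19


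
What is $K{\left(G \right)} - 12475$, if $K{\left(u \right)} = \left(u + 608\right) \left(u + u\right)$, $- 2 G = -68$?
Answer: $31181$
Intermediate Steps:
$G = 34$ ($G = \left(- \frac{1}{2}\right) \left(-68\right) = 34$)
$K{\left(u \right)} = 2 u \left(608 + u\right)$ ($K{\left(u \right)} = \left(608 + u\right) 2 u = 2 u \left(608 + u\right)$)
$K{\left(G \right)} - 12475 = 2 \cdot 34 \left(608 + 34\right) - 12475 = 2 \cdot 34 \cdot 642 - 12475 = 43656 - 12475 = 31181$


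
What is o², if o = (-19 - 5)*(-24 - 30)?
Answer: 1679616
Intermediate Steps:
o = 1296 (o = -24*(-54) = 1296)
o² = 1296² = 1679616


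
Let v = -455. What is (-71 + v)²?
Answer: 276676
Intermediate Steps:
(-71 + v)² = (-71 - 455)² = (-526)² = 276676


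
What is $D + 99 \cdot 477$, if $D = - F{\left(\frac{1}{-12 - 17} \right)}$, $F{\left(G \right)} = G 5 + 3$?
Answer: $\frac{1369385}{29} \approx 47220.0$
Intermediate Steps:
$F{\left(G \right)} = 3 + 5 G$ ($F{\left(G \right)} = 5 G + 3 = 3 + 5 G$)
$D = - \frac{82}{29}$ ($D = - (3 + \frac{5}{-12 - 17}) = - (3 + \frac{5}{-29}) = - (3 + 5 \left(- \frac{1}{29}\right)) = - (3 - \frac{5}{29}) = \left(-1\right) \frac{82}{29} = - \frac{82}{29} \approx -2.8276$)
$D + 99 \cdot 477 = - \frac{82}{29} + 99 \cdot 477 = - \frac{82}{29} + 47223 = \frac{1369385}{29}$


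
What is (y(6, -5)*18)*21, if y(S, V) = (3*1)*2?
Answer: 2268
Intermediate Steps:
y(S, V) = 6 (y(S, V) = 3*2 = 6)
(y(6, -5)*18)*21 = (6*18)*21 = 108*21 = 2268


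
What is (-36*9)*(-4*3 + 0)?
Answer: 3888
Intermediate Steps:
(-36*9)*(-4*3 + 0) = -324*(-12 + 0) = -324*(-12) = 3888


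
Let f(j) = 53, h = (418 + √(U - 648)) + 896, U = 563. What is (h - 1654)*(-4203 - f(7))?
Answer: 1447040 - 4256*I*√85 ≈ 1.447e+6 - 39238.0*I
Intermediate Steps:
h = 1314 + I*√85 (h = (418 + √(563 - 648)) + 896 = (418 + √(-85)) + 896 = (418 + I*√85) + 896 = 1314 + I*√85 ≈ 1314.0 + 9.2195*I)
(h - 1654)*(-4203 - f(7)) = ((1314 + I*√85) - 1654)*(-4203 - 1*53) = (-340 + I*√85)*(-4203 - 53) = (-340 + I*√85)*(-4256) = 1447040 - 4256*I*√85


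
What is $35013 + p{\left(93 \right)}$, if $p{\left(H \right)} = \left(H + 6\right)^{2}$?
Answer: $44814$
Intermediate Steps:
$p{\left(H \right)} = \left(6 + H\right)^{2}$
$35013 + p{\left(93 \right)} = 35013 + \left(6 + 93\right)^{2} = 35013 + 99^{2} = 35013 + 9801 = 44814$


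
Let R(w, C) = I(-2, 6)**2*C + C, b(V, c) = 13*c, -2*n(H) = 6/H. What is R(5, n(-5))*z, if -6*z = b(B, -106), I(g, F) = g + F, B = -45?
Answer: 11713/5 ≈ 2342.6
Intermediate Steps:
n(H) = -3/H
I(g, F) = F + g
z = 689/3 (z = -13*(-106)/6 = -1/6*(-1378) = 689/3 ≈ 229.67)
R(w, C) = 17*C (R(w, C) = (6 - 2)**2*C + C = 4**2*C + C = 16*C + C = 17*C)
R(5, n(-5))*z = (17*(-3/(-5)))*(689/3) = (17*(-3*(-1/5)))*(689/3) = (17*(3/5))*(689/3) = (51/5)*(689/3) = 11713/5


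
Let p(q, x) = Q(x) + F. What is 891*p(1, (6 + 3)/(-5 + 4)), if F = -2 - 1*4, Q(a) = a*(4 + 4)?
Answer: -69498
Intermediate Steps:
Q(a) = 8*a (Q(a) = a*8 = 8*a)
F = -6 (F = -2 - 4 = -6)
p(q, x) = -6 + 8*x (p(q, x) = 8*x - 6 = -6 + 8*x)
891*p(1, (6 + 3)/(-5 + 4)) = 891*(-6 + 8*((6 + 3)/(-5 + 4))) = 891*(-6 + 8*(9/(-1))) = 891*(-6 + 8*(9*(-1))) = 891*(-6 + 8*(-9)) = 891*(-6 - 72) = 891*(-78) = -69498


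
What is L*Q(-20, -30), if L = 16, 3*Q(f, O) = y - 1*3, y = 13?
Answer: 160/3 ≈ 53.333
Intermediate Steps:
Q(f, O) = 10/3 (Q(f, O) = (13 - 1*3)/3 = (13 - 3)/3 = (⅓)*10 = 10/3)
L*Q(-20, -30) = 16*(10/3) = 160/3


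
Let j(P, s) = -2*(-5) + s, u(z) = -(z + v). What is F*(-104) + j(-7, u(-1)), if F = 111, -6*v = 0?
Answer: -11533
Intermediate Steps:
v = 0 (v = -1/6*0 = 0)
u(z) = -z (u(z) = -(z + 0) = -z)
j(P, s) = 10 + s
F*(-104) + j(-7, u(-1)) = 111*(-104) + (10 - 1*(-1)) = -11544 + (10 + 1) = -11544 + 11 = -11533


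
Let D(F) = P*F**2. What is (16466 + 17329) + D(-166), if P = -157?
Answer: -4292497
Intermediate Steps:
D(F) = -157*F**2
(16466 + 17329) + D(-166) = (16466 + 17329) - 157*(-166)**2 = 33795 - 157*27556 = 33795 - 4326292 = -4292497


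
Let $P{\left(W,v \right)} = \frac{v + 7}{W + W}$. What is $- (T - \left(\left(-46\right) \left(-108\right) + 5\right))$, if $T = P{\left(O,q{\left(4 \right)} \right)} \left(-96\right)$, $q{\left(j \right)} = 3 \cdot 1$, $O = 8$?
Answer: $5033$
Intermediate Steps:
$q{\left(j \right)} = 3$
$P{\left(W,v \right)} = \frac{7 + v}{2 W}$
$T = -60$ ($T = \frac{7 + 3}{2 \cdot 8} \left(-96\right) = \frac{1}{2} \cdot \frac{1}{8} \cdot 10 \left(-96\right) = \frac{5}{8} \left(-96\right) = -60$)
$- (T - \left(\left(-46\right) \left(-108\right) + 5\right)) = - (-60 - \left(\left(-46\right) \left(-108\right) + 5\right)) = - (-60 - \left(4968 + 5\right)) = - (-60 - 4973) = \left(-1\right) \left(-5033\right) = 5033$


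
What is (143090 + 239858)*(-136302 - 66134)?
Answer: -77522461328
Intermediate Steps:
(143090 + 239858)*(-136302 - 66134) = 382948*(-202436) = -77522461328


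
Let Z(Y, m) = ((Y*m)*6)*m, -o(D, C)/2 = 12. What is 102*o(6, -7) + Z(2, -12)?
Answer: -720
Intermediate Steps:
o(D, C) = -24 (o(D, C) = -2*12 = -24)
Z(Y, m) = 6*Y*m**2 (Z(Y, m) = (6*Y*m)*m = 6*Y*m**2)
102*o(6, -7) + Z(2, -12) = 102*(-24) + 6*2*(-12)**2 = -2448 + 6*2*144 = -2448 + 1728 = -720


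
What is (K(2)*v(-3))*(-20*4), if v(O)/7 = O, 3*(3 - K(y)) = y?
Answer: 3920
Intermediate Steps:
K(y) = 3 - y/3
v(O) = 7*O
(K(2)*v(-3))*(-20*4) = ((3 - 1/3*2)*(7*(-3)))*(-20*4) = ((3 - 2/3)*(-21))*(-80) = ((7/3)*(-21))*(-80) = -49*(-80) = 3920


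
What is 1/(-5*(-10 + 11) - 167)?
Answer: -1/172 ≈ -0.0058140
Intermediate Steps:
1/(-5*(-10 + 11) - 167) = 1/(-5*1 - 167) = 1/(-5 - 167) = 1/(-172) = -1/172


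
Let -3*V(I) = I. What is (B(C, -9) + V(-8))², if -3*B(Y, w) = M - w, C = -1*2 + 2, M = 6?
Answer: 49/9 ≈ 5.4444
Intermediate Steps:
V(I) = -I/3
C = 0 (C = -2 + 2 = 0)
B(Y, w) = -2 + w/3 (B(Y, w) = -(6 - w)/3 = -2 + w/3)
(B(C, -9) + V(-8))² = ((-2 + (⅓)*(-9)) - ⅓*(-8))² = ((-2 - 3) + 8/3)² = (-5 + 8/3)² = (-7/3)² = 49/9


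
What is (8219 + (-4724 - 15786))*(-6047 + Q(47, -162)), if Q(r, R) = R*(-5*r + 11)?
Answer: -371692131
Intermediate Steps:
Q(r, R) = R*(11 - 5*r)
(8219 + (-4724 - 15786))*(-6047 + Q(47, -162)) = (8219 + (-4724 - 15786))*(-6047 - 162*(11 - 5*47)) = (8219 - 20510)*(-6047 - 162*(11 - 235)) = -12291*(-6047 - 162*(-224)) = -12291*(-6047 + 36288) = -12291*30241 = -371692131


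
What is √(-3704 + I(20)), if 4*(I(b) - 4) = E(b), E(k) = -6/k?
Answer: 47*I*√670/20 ≈ 60.828*I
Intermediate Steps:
I(b) = 4 - 3/(2*b) (I(b) = 4 + (-6/b)/4 = 4 - 3/(2*b))
√(-3704 + I(20)) = √(-3704 + (4 - 3/2/20)) = √(-3704 + (4 - 3/2*1/20)) = √(-3704 + (4 - 3/40)) = √(-3704 + 157/40) = √(-148003/40) = 47*I*√670/20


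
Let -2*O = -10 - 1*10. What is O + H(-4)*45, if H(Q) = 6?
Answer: 280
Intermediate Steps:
O = 10 (O = -(-10 - 1*10)/2 = -(-10 - 10)/2 = -½*(-20) = 10)
O + H(-4)*45 = 10 + 6*45 = 10 + 270 = 280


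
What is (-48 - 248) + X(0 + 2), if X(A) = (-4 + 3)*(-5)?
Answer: -291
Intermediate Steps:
X(A) = 5 (X(A) = -1*(-5) = 5)
(-48 - 248) + X(0 + 2) = (-48 - 248) + 5 = -296 + 5 = -291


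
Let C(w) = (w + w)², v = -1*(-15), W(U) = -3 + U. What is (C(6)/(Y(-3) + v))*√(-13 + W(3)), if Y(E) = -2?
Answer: 144*I*√13/13 ≈ 39.938*I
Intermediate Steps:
v = 15
C(w) = 4*w² (C(w) = (2*w)² = 4*w²)
(C(6)/(Y(-3) + v))*√(-13 + W(3)) = ((4*6²)/(-2 + 15))*√(-13 + (-3 + 3)) = ((4*36)/13)*√(-13 + 0) = ((1/13)*144)*√(-13) = 144*(I*√13)/13 = 144*I*√13/13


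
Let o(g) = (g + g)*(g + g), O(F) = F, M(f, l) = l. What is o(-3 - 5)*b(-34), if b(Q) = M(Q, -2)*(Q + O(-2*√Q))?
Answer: 17408 + 1024*I*√34 ≈ 17408.0 + 5970.9*I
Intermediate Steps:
o(g) = 4*g² (o(g) = (2*g)*(2*g) = 4*g²)
b(Q) = -2*Q + 4*√Q (b(Q) = -2*(Q - 2*√Q) = -2*Q + 4*√Q)
o(-3 - 5)*b(-34) = (4*(-3 - 5)²)*(-2*(-34) + 4*√(-34)) = (4*(-8)²)*(68 + 4*(I*√34)) = (4*64)*(68 + 4*I*√34) = 256*(68 + 4*I*√34) = 17408 + 1024*I*√34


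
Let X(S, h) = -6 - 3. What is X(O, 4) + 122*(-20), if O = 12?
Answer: -2449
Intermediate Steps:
X(S, h) = -9
X(O, 4) + 122*(-20) = -9 + 122*(-20) = -9 - 2440 = -2449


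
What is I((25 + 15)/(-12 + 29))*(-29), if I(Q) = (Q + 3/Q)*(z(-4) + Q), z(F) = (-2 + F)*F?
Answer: -4006408/1445 ≈ -2772.6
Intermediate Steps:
z(F) = F*(-2 + F)
I(Q) = (24 + Q)*(Q + 3/Q) (I(Q) = (Q + 3/Q)*(-4*(-2 - 4) + Q) = (Q + 3/Q)*(-4*(-6) + Q) = (Q + 3/Q)*(24 + Q) = (24 + Q)*(Q + 3/Q))
I((25 + 15)/(-12 + 29))*(-29) = (3 + ((25 + 15)/(-12 + 29))² + 24*((25 + 15)/(-12 + 29)) + 72/(((25 + 15)/(-12 + 29))))*(-29) = (3 + (40/17)² + 24*(40/17) + 72/((40/17)))*(-29) = (3 + (40*(1/17))² + 24*(40*(1/17)) + 72/((40*(1/17))))*(-29) = (3 + (40/17)² + 24*(40/17) + 72/(40/17))*(-29) = (3 + 1600/289 + 960/17 + 72*(17/40))*(-29) = (3 + 1600/289 + 960/17 + 153/5)*(-29) = (138152/1445)*(-29) = -4006408/1445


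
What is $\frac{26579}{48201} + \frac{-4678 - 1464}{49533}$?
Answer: $\frac{340162355}{795846711} \approx 0.42742$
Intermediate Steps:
$\frac{26579}{48201} + \frac{-4678 - 1464}{49533} = 26579 \cdot \frac{1}{48201} - \frac{6142}{49533} = \frac{26579}{48201} - \frac{6142}{49533} = \frac{340162355}{795846711}$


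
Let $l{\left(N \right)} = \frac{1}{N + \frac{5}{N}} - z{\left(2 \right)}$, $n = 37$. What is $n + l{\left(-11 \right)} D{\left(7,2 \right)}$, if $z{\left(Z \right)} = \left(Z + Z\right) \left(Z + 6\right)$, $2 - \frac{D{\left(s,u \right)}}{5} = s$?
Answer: $\frac{105737}{126} \approx 839.18$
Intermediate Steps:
$D{\left(s,u \right)} = 10 - 5 s$
$z{\left(Z \right)} = 2 Z \left(6 + Z\right)$
$l{\left(N \right)} = -32 + \frac{1}{N + \frac{5}{N}}$ ($l{\left(N \right)} = \frac{1}{N + \frac{5}{N}} - 2 \cdot 2 \left(6 + 2\right) = \frac{1}{N + \frac{5}{N}} - 2 \cdot 2 \cdot 8 = \frac{1}{N + \frac{5}{N}} - 32 = -32 + \frac{1}{N + \frac{5}{N}}$)
$n + l{\left(-11 \right)} D{\left(7,2 \right)} = 37 + \frac{-160 - 11 - 32 \left(-11\right)^{2}}{5 + \left(-11\right)^{2}} \left(10 - 35\right) = 37 + \frac{-160 - 11 - 3872}{5 + 121} \left(10 - 35\right) = 37 + \frac{-160 - 11 - 3872}{126} \left(-25\right) = 37 + \frac{1}{126} \left(-4043\right) \left(-25\right) = 37 - - \frac{101075}{126} = 37 + \frac{101075}{126} = \frac{105737}{126}$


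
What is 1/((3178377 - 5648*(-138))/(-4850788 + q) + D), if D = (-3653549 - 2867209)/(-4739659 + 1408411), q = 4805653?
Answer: -8353104360/716116791851 ≈ -0.011664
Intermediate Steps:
D = 1086793/555208 (D = -6520758/(-3331248) = -6520758*(-1/3331248) = 1086793/555208 ≈ 1.9575)
1/((3178377 - 5648*(-138))/(-4850788 + q) + D) = 1/((3178377 - 5648*(-138))/(-4850788 + 4805653) + 1086793/555208) = 1/((3178377 + 779424)/(-45135) + 1086793/555208) = 1/(3957801*(-1/45135) + 1086793/555208) = 1/(-1319267/15045 + 1086793/555208) = 1/(-716116791851/8353104360) = -8353104360/716116791851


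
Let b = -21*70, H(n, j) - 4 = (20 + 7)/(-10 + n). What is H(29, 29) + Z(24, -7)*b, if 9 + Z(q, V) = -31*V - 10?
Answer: -5530037/19 ≈ -2.9105e+5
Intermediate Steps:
H(n, j) = 4 + 27/(-10 + n) (H(n, j) = 4 + (20 + 7)/(-10 + n) = 4 + 27/(-10 + n))
Z(q, V) = -19 - 31*V (Z(q, V) = -9 + (-31*V - 10) = -9 + (-10 - 31*V) = -19 - 31*V)
b = -1470
H(29, 29) + Z(24, -7)*b = (-13 + 4*29)/(-10 + 29) + (-19 - 31*(-7))*(-1470) = (-13 + 116)/19 + (-19 + 217)*(-1470) = (1/19)*103 + 198*(-1470) = 103/19 - 291060 = -5530037/19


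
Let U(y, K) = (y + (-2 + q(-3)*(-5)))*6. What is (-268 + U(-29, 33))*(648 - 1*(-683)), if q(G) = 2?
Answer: -684134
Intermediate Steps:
U(y, K) = -72 + 6*y (U(y, K) = (y + (-2 + 2*(-5)))*6 = (y + (-2 - 10))*6 = (y - 12)*6 = (-12 + y)*6 = -72 + 6*y)
(-268 + U(-29, 33))*(648 - 1*(-683)) = (-268 + (-72 + 6*(-29)))*(648 - 1*(-683)) = (-268 + (-72 - 174))*(648 + 683) = (-268 - 246)*1331 = -514*1331 = -684134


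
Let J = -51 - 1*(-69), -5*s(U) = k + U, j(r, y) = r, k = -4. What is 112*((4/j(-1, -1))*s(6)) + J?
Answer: 986/5 ≈ 197.20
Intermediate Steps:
s(U) = 4/5 - U/5 (s(U) = -(-4 + U)/5 = 4/5 - U/5)
J = 18 (J = -51 + 69 = 18)
112*((4/j(-1, -1))*s(6)) + J = 112*((4/(-1))*(4/5 - 1/5*6)) + 18 = 112*((4*(-1))*(4/5 - 6/5)) + 18 = 112*(-4*(-2/5)) + 18 = 112*(8/5) + 18 = 896/5 + 18 = 986/5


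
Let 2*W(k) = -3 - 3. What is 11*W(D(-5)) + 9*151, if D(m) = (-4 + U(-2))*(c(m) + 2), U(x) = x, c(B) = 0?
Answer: 1326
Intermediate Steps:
D(m) = -12 (D(m) = (-4 - 2)*(0 + 2) = -6*2 = -12)
W(k) = -3 (W(k) = (-3 - 3)/2 = (1/2)*(-6) = -3)
11*W(D(-5)) + 9*151 = 11*(-3) + 9*151 = -33 + 1359 = 1326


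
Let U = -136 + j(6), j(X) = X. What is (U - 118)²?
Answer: 61504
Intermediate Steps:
U = -130 (U = -136 + 6 = -130)
(U - 118)² = (-130 - 118)² = (-248)² = 61504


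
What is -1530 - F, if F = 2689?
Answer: -4219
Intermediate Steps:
-1530 - F = -1530 - 1*2689 = -1530 - 2689 = -4219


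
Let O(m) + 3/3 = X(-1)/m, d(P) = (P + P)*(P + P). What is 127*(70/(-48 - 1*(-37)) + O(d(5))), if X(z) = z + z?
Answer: -515747/550 ≈ -937.72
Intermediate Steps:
X(z) = 2*z
d(P) = 4*P² (d(P) = (2*P)*(2*P) = 4*P²)
O(m) = -1 - 2/m (O(m) = -1 + (2*(-1))/m = -1 - 2/m)
127*(70/(-48 - 1*(-37)) + O(d(5))) = 127*(70/(-48 - 1*(-37)) + (-2 - 4*5²)/((4*5²))) = 127*(70/(-48 + 37) + (-2 - 4*25)/((4*25))) = 127*(70/(-11) + (-2 - 1*100)/100) = 127*(70*(-1/11) + (-2 - 100)/100) = 127*(-70/11 + (1/100)*(-102)) = 127*(-70/11 - 51/50) = 127*(-4061/550) = -515747/550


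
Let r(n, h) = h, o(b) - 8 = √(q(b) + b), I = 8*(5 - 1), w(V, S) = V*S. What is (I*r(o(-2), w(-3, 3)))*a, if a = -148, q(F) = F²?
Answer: 42624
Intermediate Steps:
w(V, S) = S*V
I = 32 (I = 8*4 = 32)
o(b) = 8 + √(b + b²) (o(b) = 8 + √(b² + b) = 8 + √(b + b²))
(I*r(o(-2), w(-3, 3)))*a = (32*(3*(-3)))*(-148) = (32*(-9))*(-148) = -288*(-148) = 42624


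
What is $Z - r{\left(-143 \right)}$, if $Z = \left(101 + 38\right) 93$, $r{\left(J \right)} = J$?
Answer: $13070$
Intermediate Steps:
$Z = 12927$ ($Z = 139 \cdot 93 = 12927$)
$Z - r{\left(-143 \right)} = 12927 - -143 = 12927 + 143 = 13070$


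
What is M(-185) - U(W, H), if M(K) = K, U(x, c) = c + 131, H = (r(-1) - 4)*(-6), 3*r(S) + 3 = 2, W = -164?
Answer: -342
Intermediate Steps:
r(S) = -⅓ (r(S) = -1 + (⅓)*2 = -1 + ⅔ = -⅓)
H = 26 (H = (-⅓ - 4)*(-6) = -13/3*(-6) = 26)
U(x, c) = 131 + c
M(-185) - U(W, H) = -185 - (131 + 26) = -185 - 1*157 = -185 - 157 = -342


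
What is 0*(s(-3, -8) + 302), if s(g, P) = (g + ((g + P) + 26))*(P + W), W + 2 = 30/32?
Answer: 0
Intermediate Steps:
W = -17/16 (W = -2 + 30/32 = -2 + 30*(1/32) = -2 + 15/16 = -17/16 ≈ -1.0625)
s(g, P) = (-17/16 + P)*(26 + P + 2*g) (s(g, P) = (g + ((g + P) + 26))*(P - 17/16) = (g + ((P + g) + 26))*(-17/16 + P) = (g + (26 + P + g))*(-17/16 + P) = (26 + P + 2*g)*(-17/16 + P) = (-17/16 + P)*(26 + P + 2*g))
0*(s(-3, -8) + 302) = 0*((-221/8 + (-8)**2 - 17/8*(-3) + (399/16)*(-8) + 2*(-8)*(-3)) + 302) = 0*((-221/8 + 64 + 51/8 - 399/2 + 48) + 302) = 0*(-435/4 + 302) = 0*(773/4) = 0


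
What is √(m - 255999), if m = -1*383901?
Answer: 90*I*√79 ≈ 799.94*I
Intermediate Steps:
m = -383901
√(m - 255999) = √(-383901 - 255999) = √(-639900) = 90*I*√79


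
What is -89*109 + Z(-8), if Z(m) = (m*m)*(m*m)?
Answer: -5605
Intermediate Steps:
Z(m) = m⁴ (Z(m) = m²*m² = m⁴)
-89*109 + Z(-8) = -89*109 + (-8)⁴ = -9701 + 4096 = -5605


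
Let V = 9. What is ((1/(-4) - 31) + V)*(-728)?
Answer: 16198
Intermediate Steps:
((1/(-4) - 31) + V)*(-728) = ((1/(-4) - 31) + 9)*(-728) = ((-¼ - 31) + 9)*(-728) = (-125/4 + 9)*(-728) = -89/4*(-728) = 16198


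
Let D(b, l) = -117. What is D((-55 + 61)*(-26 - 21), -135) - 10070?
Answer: -10187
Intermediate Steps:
D((-55 + 61)*(-26 - 21), -135) - 10070 = -117 - 10070 = -10187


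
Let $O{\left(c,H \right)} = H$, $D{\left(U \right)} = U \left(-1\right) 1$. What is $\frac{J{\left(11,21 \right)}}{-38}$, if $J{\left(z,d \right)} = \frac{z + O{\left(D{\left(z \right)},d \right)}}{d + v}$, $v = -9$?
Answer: $- \frac{4}{57} \approx -0.070175$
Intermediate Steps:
$D{\left(U \right)} = - U$ ($D{\left(U \right)} = - U 1 = - U$)
$J{\left(z,d \right)} = \frac{d + z}{-9 + d}$ ($J{\left(z,d \right)} = \frac{z + d}{d - 9} = \frac{d + z}{-9 + d}$)
$\frac{J{\left(11,21 \right)}}{-38} = \frac{\frac{1}{-9 + 21} \left(21 + 11\right)}{-38} = \frac{1}{12} \cdot 32 \left(- \frac{1}{38}\right) = \frac{8}{3} \left(- \frac{1}{38}\right) = - \frac{4}{57}$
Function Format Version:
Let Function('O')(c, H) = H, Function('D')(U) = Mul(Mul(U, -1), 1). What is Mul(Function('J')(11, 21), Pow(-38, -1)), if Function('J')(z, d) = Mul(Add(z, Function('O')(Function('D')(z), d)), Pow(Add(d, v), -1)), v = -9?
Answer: Rational(-4, 57) ≈ -0.070175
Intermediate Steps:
Function('D')(U) = Mul(-1, U) (Function('D')(U) = Mul(Mul(-1, U), 1) = Mul(-1, U))
Function('J')(z, d) = Mul(Pow(Add(-9, d), -1), Add(d, z)) (Function('J')(z, d) = Mul(Add(z, d), Pow(Add(d, -9), -1)) = Mul(Add(d, z), Pow(Add(-9, d), -1)) = Mul(Pow(Add(-9, d), -1), Add(d, z)))
Mul(Function('J')(11, 21), Pow(-38, -1)) = Mul(Mul(Pow(Add(-9, 21), -1), Add(21, 11)), Pow(-38, -1)) = Mul(Mul(Pow(12, -1), 32), Rational(-1, 38)) = Mul(Mul(Rational(1, 12), 32), Rational(-1, 38)) = Mul(Rational(8, 3), Rational(-1, 38)) = Rational(-4, 57)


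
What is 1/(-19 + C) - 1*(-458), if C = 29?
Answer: 4581/10 ≈ 458.10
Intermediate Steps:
1/(-19 + C) - 1*(-458) = 1/(-19 + 29) - 1*(-458) = 1/10 + 458 = ⅒ + 458 = 4581/10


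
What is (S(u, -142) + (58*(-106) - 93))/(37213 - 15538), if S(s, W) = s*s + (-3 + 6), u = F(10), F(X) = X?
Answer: -2046/7225 ≈ -0.28318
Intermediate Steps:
u = 10
S(s, W) = 3 + s² (S(s, W) = s² + 3 = 3 + s²)
(S(u, -142) + (58*(-106) - 93))/(37213 - 15538) = ((3 + 10²) + (58*(-106) - 93))/(37213 - 15538) = ((3 + 100) + (-6148 - 93))/21675 = (103 - 6241)*(1/21675) = -6138*1/21675 = -2046/7225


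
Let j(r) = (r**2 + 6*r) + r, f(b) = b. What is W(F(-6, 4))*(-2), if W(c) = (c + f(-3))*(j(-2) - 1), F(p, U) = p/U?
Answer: -99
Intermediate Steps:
j(r) = r**2 + 7*r
W(c) = 33 - 11*c (W(c) = (c - 3)*(-2*(7 - 2) - 1) = (-3 + c)*(-2*5 - 1) = (-3 + c)*(-10 - 1) = (-3 + c)*(-11) = 33 - 11*c)
W(F(-6, 4))*(-2) = (33 - (-66)/4)*(-2) = (33 - 11*(-3/2))*(-2) = (33 + 33/2)*(-2) = (99/2)*(-2) = -99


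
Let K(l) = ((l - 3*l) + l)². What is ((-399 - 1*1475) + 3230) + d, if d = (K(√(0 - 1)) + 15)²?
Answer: 1552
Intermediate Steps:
K(l) = l² (K(l) = (-2*l + l)² = (-l)² = l²)
d = 196 (d = ((√(0 - 1))² + 15)² = ((√(-1))² + 15)² = (I² + 15)² = (-1 + 15)² = 14² = 196)
((-399 - 1*1475) + 3230) + d = ((-399 - 1*1475) + 3230) + 196 = ((-399 - 1475) + 3230) + 196 = (-1874 + 3230) + 196 = 1356 + 196 = 1552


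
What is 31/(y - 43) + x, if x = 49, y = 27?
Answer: 753/16 ≈ 47.063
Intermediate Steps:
31/(y - 43) + x = 31/(27 - 43) + 49 = 31/(-16) + 49 = -1/16*31 + 49 = -31/16 + 49 = 753/16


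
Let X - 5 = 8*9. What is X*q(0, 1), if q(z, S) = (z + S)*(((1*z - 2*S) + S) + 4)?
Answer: 231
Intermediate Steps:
X = 77 (X = 5 + 8*9 = 5 + 72 = 77)
q(z, S) = (S + z)*(4 + z - S) (q(z, S) = (S + z)*(((z - 2*S) + S) + 4) = (S + z)*((z - S) + 4) = (S + z)*(4 + z - S))
X*q(0, 1) = 77*(0² - 1*1² + 4*1 + 4*0) = 77*(0 - 1*1 + 4 + 0) = 77*(0 - 1 + 4 + 0) = 77*3 = 231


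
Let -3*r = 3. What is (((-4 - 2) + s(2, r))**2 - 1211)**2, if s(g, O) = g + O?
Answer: 1406596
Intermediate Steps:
r = -1 (r = -1/3*3 = -1)
s(g, O) = O + g
(((-4 - 2) + s(2, r))**2 - 1211)**2 = (((-4 - 2) + (-1 + 2))**2 - 1211)**2 = ((-6 + 1)**2 - 1211)**2 = ((-5)**2 - 1211)**2 = (25 - 1211)**2 = (-1186)**2 = 1406596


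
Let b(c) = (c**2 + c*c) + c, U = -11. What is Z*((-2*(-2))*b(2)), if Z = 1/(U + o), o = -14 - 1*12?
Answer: -40/37 ≈ -1.0811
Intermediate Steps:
o = -26 (o = -14 - 12 = -26)
b(c) = c + 2*c**2 (b(c) = (c**2 + c**2) + c = 2*c**2 + c = c + 2*c**2)
Z = -1/37 (Z = 1/(-11 - 26) = 1/(-37) = -1/37 ≈ -0.027027)
Z*((-2*(-2))*b(2)) = -(-2*(-2))*2*(1 + 2*2)/37 = -4*2*(1 + 4)/37 = -4*2*5/37 = -4*10/37 = -1/37*40 = -40/37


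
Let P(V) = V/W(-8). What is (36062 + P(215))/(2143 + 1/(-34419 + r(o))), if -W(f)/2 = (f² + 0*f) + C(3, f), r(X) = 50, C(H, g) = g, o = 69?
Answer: 46269025667/2749703264 ≈ 16.827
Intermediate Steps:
W(f) = -2*f - 2*f² (W(f) = -2*((f² + 0*f) + f) = -2*((f² + 0) + f) = -2*(f² + f) = -2*(f + f²) = -2*f - 2*f²)
P(V) = -V/112 (P(V) = V/((2*(-8)*(-1 - 1*(-8)))) = V/((2*(-8)*(-1 + 8))) = V/((2*(-8)*7)) = V/(-112) = V*(-1/112) = -V/112)
(36062 + P(215))/(2143 + 1/(-34419 + r(o))) = (36062 - 1/112*215)/(2143 + 1/(-34419 + 50)) = (36062 - 215/112)/(2143 + 1/(-34369)) = 4038729/(112*(2143 - 1/34369)) = 4038729/(112*(73652766/34369)) = (4038729/112)*(34369/73652766) = 46269025667/2749703264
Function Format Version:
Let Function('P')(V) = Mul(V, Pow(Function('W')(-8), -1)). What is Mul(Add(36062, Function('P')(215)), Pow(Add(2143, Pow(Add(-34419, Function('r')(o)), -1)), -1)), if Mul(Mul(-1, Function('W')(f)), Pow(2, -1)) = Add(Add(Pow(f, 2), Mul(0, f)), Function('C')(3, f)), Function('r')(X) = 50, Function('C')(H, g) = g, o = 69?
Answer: Rational(46269025667, 2749703264) ≈ 16.827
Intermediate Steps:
Function('W')(f) = Add(Mul(-2, f), Mul(-2, Pow(f, 2))) (Function('W')(f) = Mul(-2, Add(Add(Pow(f, 2), Mul(0, f)), f)) = Mul(-2, Add(Add(Pow(f, 2), 0), f)) = Mul(-2, Add(Pow(f, 2), f)) = Mul(-2, Add(f, Pow(f, 2))) = Add(Mul(-2, f), Mul(-2, Pow(f, 2))))
Function('P')(V) = Mul(Rational(-1, 112), V) (Function('P')(V) = Mul(V, Pow(Mul(2, -8, Add(-1, Mul(-1, -8))), -1)) = Mul(V, Pow(Mul(2, -8, Add(-1, 8)), -1)) = Mul(V, Pow(Mul(2, -8, 7), -1)) = Mul(V, Pow(-112, -1)) = Mul(V, Rational(-1, 112)) = Mul(Rational(-1, 112), V))
Mul(Add(36062, Function('P')(215)), Pow(Add(2143, Pow(Add(-34419, Function('r')(o)), -1)), -1)) = Mul(Add(36062, Mul(Rational(-1, 112), 215)), Pow(Add(2143, Pow(Add(-34419, 50), -1)), -1)) = Mul(Add(36062, Rational(-215, 112)), Pow(Add(2143, Pow(-34369, -1)), -1)) = Mul(Rational(4038729, 112), Pow(Add(2143, Rational(-1, 34369)), -1)) = Mul(Rational(4038729, 112), Pow(Rational(73652766, 34369), -1)) = Mul(Rational(4038729, 112), Rational(34369, 73652766)) = Rational(46269025667, 2749703264)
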